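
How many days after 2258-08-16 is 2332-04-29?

26919

Day-of-year of August 16, 2258: 228.
Day-of-year of April 29, 2332: 120.
2258 has 365 days, so 365 − 228 = 137 days remain in 2258.
Full years 2259–2331: 56 common + 17 leap = 56×365 + 17×366 = 26662 days.
Total: 137 + 26662 + 120 = 26919 days.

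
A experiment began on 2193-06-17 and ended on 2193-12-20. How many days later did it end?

186

June 2193: 30 − 17 = 13 days remain.
Then July (31), August (31), September (30), October (31), November (30): 31 + 31 + 30 + 31 + 30 = 153 days.
December 1–20, 2193: 20 days.
Total: 13 + 153 + 20 = 186 days.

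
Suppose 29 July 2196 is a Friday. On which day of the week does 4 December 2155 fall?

Thursday

Count forward from the earlier date (December 4, 2155) to the later (July 29, 2196):
Day-of-year of December 4, 2155: 338.
Day-of-year of July 29, 2196: 211.
2155 has 365 days, so 365 − 338 = 27 days remain in 2155.
Full years 2156–2195: 30 common + 10 leap = 30×365 + 10×366 = 14610 days.
Total: 27 + 14610 + 211 = 14848 days.
14848 mod 7 = 1, so 1 day before Friday is Thursday.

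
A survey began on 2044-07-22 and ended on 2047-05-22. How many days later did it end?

July 22, 2044 → July 22, 2045: 365 days.
July 22, 2045 → July 22, 2046: 365 days.
July 2046: 31 − 22 = 9 days remain.
Then 9 full months totalling 273 days.
May 1–22, 2047: 22 days.
Residual: 304 days.
Total: 1034 days.

1034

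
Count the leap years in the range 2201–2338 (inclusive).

Years divisible by 4: 2204, 2208, …, 2336 — 34 in all.
Of these, 2300 is divisible by 100 but not 400, so not leap.
Leap years: 34 − 1 = 33.

33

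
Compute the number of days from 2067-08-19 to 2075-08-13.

2916

From August 19, 2067 to August 19, 2074: 7 years, of which 2 contain a Feb 29 — 5×365 + 2×366 = 2557 days.
August 2074: 31 − 19 = 12 days remain.
Then 11 full months totalling 334 days.
August 1–13, 2075: 13 days.
Residual: 359 days.
Total: 2916 days.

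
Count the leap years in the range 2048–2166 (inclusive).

29

Years divisible by 4: 2048, 2052, …, 2164 — 30 in all.
Of these, 2100 is divisible by 100 but not 400, so not leap.
Leap years: 30 − 1 = 29.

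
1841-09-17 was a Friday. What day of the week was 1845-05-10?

Day-of-year of September 17, 1841: 260.
Day-of-year of May 10, 1845: 130.
1841 has 365 days, so 365 − 260 = 105 days remain in 1841.
Full years: 1842: 365; 1843: 365; 1844: 366. Sum = 1096.
Total: 105 + 1096 + 130 = 1331 days.
1331 mod 7 = 1, so 1 day after Friday is Saturday.

Saturday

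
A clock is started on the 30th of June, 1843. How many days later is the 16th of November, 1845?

870

June 1843: 30 − 30 = 0 days remain.
Then 28 full months totalling 854 days.
November 1–16, 1845: 16 days.
Total: 0 + 854 + 16 = 870 days.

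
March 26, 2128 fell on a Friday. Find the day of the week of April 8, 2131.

March 26, 2128 → March 26, 2129: 365 days.
March 26, 2129 → March 26, 2130: 365 days.
March 26, 2130 → March 26, 2131: 365 days.
March 2131: 31 − 26 = 5 days remain.
April 1–8, 2131: 8 days.
Residual: 13 days.
Total: 1108 days.
1108 mod 7 = 2, so 2 days after Friday is Sunday.

Sunday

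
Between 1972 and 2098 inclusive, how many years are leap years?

Years divisible by 4: 1972, 1976, …, 2096 — 32 in all.
2000 is divisible by 400, so still leap.
No century exceptions apply. Count: 32.

32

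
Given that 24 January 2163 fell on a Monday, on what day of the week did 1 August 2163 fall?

January 2163: 31 − 24 = 7 days remain.
Then February 2163 (28), March (31), April (30), May (31), June (30), July (31): 28 + 31 + 30 + 31 + 30 + 31 = 181 days.
August 1, 2163: 1 day.
Total: 7 + 181 + 1 = 189 days.
189 is a multiple of 7, so 1 August 2163 falls on the same weekday: Monday.

Monday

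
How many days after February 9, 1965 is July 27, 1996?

11491

From February 9, 1965 to February 9, 1996: 31 years, of which 7 contain a Feb 29 — 24×365 + 7×366 = 11322 days.
February 1996: 29 − 9 = 20 days remain (1996 is a leap year, so February has 29 days).
Then March (31), April (30), May (31), June (30): 31 + 30 + 31 + 30 = 122 days.
July 1–27, 1996: 27 days.
Residual: 169 days.
Total: 11491 days.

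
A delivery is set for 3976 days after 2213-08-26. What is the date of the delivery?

2224-07-15

Count 3976 days after August 26, 2213:
From August 26, 2213 to August 26, 2223: 10 years, of which 2 contain a Feb 29 — 8×365 + 2×366 = 3652 days.
August 2223: 31 − 26 = 5 days remain.
Then 10 full months totalling 304 days.
July 1–15, 2224: 15 days.
Residual: 324 days.
Total: 3976 days.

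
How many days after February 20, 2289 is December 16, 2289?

February 2289: 28 − 20 = 8 days remain (2289 is not a leap year, so February has 28 days).
Then 9 full months totalling 275 days.
December 1–16, 2289: 16 days.
Total: 8 + 275 + 16 = 299 days.

299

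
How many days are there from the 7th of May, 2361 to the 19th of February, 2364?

Day-of-year of May 7, 2361: 127.
Day-of-year of February 19, 2364: 50.
2361 has 365 days, so 365 − 127 = 238 days remain in 2361.
Full years: 2362: 365; 2363: 365. Sum = 730.
Total: 238 + 730 + 50 = 1018 days.

1018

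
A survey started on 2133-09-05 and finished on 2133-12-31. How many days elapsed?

September 2133: 30 − 5 = 25 days remain.
Then October (31), November (30): 31 + 30 = 61 days.
December 1–31, 2133: 31 days.
Total: 25 + 61 + 31 = 117 days.

117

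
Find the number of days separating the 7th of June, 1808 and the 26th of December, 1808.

202

June 1808: 30 − 7 = 23 days remain.
Then July (31), August (31), September (30), October (31), November (30): 31 + 31 + 30 + 31 + 30 = 153 days.
December 1–26, 1808: 26 days.
Total: 23 + 153 + 26 = 202 days.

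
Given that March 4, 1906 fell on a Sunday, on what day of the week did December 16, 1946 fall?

Monday

Day-of-year of March 4, 1906: 63.
Day-of-year of December 16, 1946: 350.
1906 has 365 days, so 365 − 63 = 302 days remain in 1906.
Full years 1907–1945: 29 common + 10 leap = 29×365 + 10×366 = 14245 days.
Total: 302 + 14245 + 350 = 14897 days.
14897 mod 7 = 1, so 1 day after Sunday is Monday.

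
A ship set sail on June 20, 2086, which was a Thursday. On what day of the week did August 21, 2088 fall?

Day-of-year of June 20, 2086: 171.
Day-of-year of August 21, 2088: 234.
2086 has 365 days, so 365 − 171 = 194 days remain in 2086.
Full years: 2087: 365. Sum = 365.
Total: 194 + 365 + 234 = 793 days.
793 mod 7 = 2, so 2 days after Thursday is Saturday.

Saturday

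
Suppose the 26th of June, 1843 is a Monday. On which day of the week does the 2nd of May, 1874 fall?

From June 26, 1843 to June 26, 1873: 30 years, of which 8 contain a Feb 29 — 22×365 + 8×366 = 10958 days.
June 1873: 30 − 26 = 4 days remain.
Then 10 full months totalling 304 days.
May 1–2, 1874: 2 days.
Residual: 310 days.
Total: 11268 days.
11268 mod 7 = 5, so 5 days after Monday is Saturday.

Saturday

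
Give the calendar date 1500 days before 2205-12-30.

2201-11-21

Count 1500 days before December 30, 2205:
Day-of-year of November 21, 2201: 325.
Day-of-year of December 30, 2205: 364.
2201 has 365 days, so 365 − 325 = 40 days remain in 2201.
Full years: 2202: 365; 2203: 365; 2204: 366. Sum = 1096.
Total: 40 + 1096 + 364 = 1500 days.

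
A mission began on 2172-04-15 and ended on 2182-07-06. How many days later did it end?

Day-of-year of April 15, 2172: 106.
Day-of-year of July 6, 2182: 187.
2172 has 366 days, so 366 − 106 = 260 days remain in 2172.
Full years 2173–2181: 7 common + 2 leap = 7×365 + 2×366 = 3287 days.
Total: 260 + 3287 + 187 = 3734 days.

3734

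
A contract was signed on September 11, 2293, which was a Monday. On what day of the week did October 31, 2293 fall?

Tuesday

September 2293: 30 − 11 = 19 days remain.
October 1–31, 2293: 31 days.
Total: 19 + 31 = 50 days.
50 mod 7 = 1, so 1 day after Monday is Tuesday.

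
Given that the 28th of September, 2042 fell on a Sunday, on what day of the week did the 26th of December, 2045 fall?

September 28, 2042 → September 28, 2043: 365 days.
September 28, 2043 → September 28, 2044: 366 days (2044 is a leap year).
September 28, 2044 → September 28, 2045: 365 days.
September 2045: 30 − 28 = 2 days remain.
Then October (31), November (30): 31 + 30 = 61 days.
December 1–26, 2045: 26 days.
Residual: 89 days.
Total: 1185 days.
1185 mod 7 = 2, so 2 days after Sunday is Tuesday.

Tuesday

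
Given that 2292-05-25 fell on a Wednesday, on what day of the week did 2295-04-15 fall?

Day-of-year of May 25, 2292: 146.
Day-of-year of April 15, 2295: 105.
2292 has 366 days, so 366 − 146 = 220 days remain in 2292.
Full years: 2293: 365; 2294: 365. Sum = 730.
Total: 220 + 730 + 105 = 1055 days.
1055 mod 7 = 5, so 5 days after Wednesday is Monday.

Monday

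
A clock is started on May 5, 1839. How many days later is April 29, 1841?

725

Day-of-year of May 5, 1839: 125.
Day-of-year of April 29, 1841: 119.
1839 has 365 days, so 365 − 125 = 240 days remain in 1839.
Full years: 1840: 366. Sum = 366.
Total: 240 + 366 + 119 = 725 days.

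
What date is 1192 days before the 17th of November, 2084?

the 13th of August, 2081

Count 1192 days before November 17, 2084:
Day-of-year of August 13, 2081: 225.
Day-of-year of November 17, 2084: 322.
2081 has 365 days, so 365 − 225 = 140 days remain in 2081.
Full years: 2082: 365; 2083: 365. Sum = 730.
Total: 140 + 730 + 322 = 1192 days.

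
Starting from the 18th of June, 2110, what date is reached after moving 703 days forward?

the 21st of May, 2112

Count 703 days after June 18, 2110:
Day-of-year of June 18, 2110: 169.
Day-of-year of May 21, 2112: 142.
2110 has 365 days, so 365 − 169 = 196 days remain in 2110.
Full years: 2111: 365. Sum = 365.
Total: 196 + 365 + 142 = 703 days.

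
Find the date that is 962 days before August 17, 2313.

December 29, 2310

Count 962 days before August 17, 2313:
December 29, 2310 → December 29, 2311: 365 days.
December 29, 2311 → December 29, 2312: 366 days (2312 is a leap year).
December 2312: 31 − 29 = 2 days remain.
Then January (31), February 2313 (28), March (31), April (30), May (31), June (30), July (31): 31 + 28 + 31 + 30 + 31 + 30 + 31 = 212 days.
August 1–17, 2313: 17 days.
Residual: 231 days.
Total: 962 days.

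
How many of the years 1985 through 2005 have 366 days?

5

Years divisible by 4 in [1985, 2005]: 1988, 1992, 1996, 2000, 2004.
2000 is divisible by 400, so still leap.
No century exceptions apply. Count: 5.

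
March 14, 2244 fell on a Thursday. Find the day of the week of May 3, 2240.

Count forward from the earlier date (May 3, 2240) to the later (March 14, 2244):
May 3, 2240 → May 3, 2241: 365 days.
May 3, 2241 → May 3, 2242: 365 days.
May 3, 2242 → May 3, 2243: 365 days.
May 2243: 31 − 3 = 28 days remain.
Then 9 full months totalling 274 days.
March 1–14, 2244: 14 days.
Residual: 316 days.
Total: 1411 days.
1411 mod 7 = 4, so 4 days before Thursday is Sunday.

Sunday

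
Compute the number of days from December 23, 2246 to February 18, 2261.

5171

Day-of-year of December 23, 2246: 357.
Day-of-year of February 18, 2261: 49.
2246 has 365 days, so 365 − 357 = 8 days remain in 2246.
Full years 2247–2260: 10 common + 4 leap = 10×365 + 4×366 = 5114 days.
Total: 8 + 5114 + 49 = 5171 days.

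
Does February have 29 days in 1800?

No

1800 is not a leap year (divisible by 100 but not 400).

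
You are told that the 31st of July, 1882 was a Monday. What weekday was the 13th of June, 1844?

Count forward from the earlier date (June 13, 1844) to the later (July 31, 1882):
From June 13, 1844 to June 13, 1882: 38 years, of which 9 contain a Feb 29 — 29×365 + 9×366 = 13879 days.
June 1882: 30 − 13 = 17 days remain.
July 1–31, 1882: 31 days.
Residual: 48 days.
Total: 13927 days.
13927 mod 7 = 4, so 4 days before Monday is Thursday.

Thursday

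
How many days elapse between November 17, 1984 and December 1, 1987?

Day-of-year of November 17, 1984: 322.
Day-of-year of December 1, 1987: 335.
1984 has 366 days, so 366 − 322 = 44 days remain in 1984.
Full years: 1985: 365; 1986: 365. Sum = 730.
Total: 44 + 730 + 335 = 1109 days.

1109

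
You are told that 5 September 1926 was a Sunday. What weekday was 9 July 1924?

Count forward from the earlier date (July 9, 1924) to the later (September 5, 1926):
July 9, 1924 → July 9, 1925: 365 days.
July 9, 1925 → July 9, 1926: 365 days.
July 1926: 31 − 9 = 22 days remain.
Then August (31): 31 days.
September 1–5, 1926: 5 days.
Residual: 58 days.
Total: 788 days.
788 mod 7 = 4, so 4 days before Sunday is Wednesday.

Wednesday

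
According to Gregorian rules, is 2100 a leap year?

2100 is not a leap year (divisible by 100 but not 400).

No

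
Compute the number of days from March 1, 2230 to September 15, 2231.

March 2230: 31 − 1 = 30 days remain.
Then 17 full months totalling 518 days.
September 1–15, 2231: 15 days.
Total: 30 + 518 + 15 = 563 days.

563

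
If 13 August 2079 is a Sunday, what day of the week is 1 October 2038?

Count forward from the earlier date (October 1, 2038) to the later (August 13, 2079):
Day-of-year of October 1, 2038: 274.
Day-of-year of August 13, 2079: 225.
2038 has 365 days, so 365 − 274 = 91 days remain in 2038.
Full years 2039–2078: 30 common + 10 leap = 30×365 + 10×366 = 14610 days.
Total: 91 + 14610 + 225 = 14926 days.
14926 mod 7 = 2, so 2 days before Sunday is Friday.

Friday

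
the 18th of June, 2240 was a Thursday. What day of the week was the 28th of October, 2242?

June 2240: 30 − 18 = 12 days remain.
Then 27 full months totalling 822 days.
October 1–28, 2242: 28 days.
Total: 12 + 822 + 28 = 862 days.
862 mod 7 = 1, so 1 day after Thursday is Friday.

Friday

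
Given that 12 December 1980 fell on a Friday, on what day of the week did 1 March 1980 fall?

Saturday

Count forward from the earlier date (March 1, 1980) to the later (December 12, 1980):
March 1980: 31 − 1 = 30 days remain.
Then April (30), May (31), June (30), July (31), August (31), September (30), October (31), November (30): 30 + 31 + 30 + 31 + 31 + 30 + 31 + 30 = 244 days.
December 1–12, 1980: 12 days.
Total: 30 + 244 + 12 = 286 days.
286 mod 7 = 6, so 6 days before Friday is Saturday.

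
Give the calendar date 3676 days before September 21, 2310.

August 28, 2300

Count 3676 days before September 21, 2310:
Day-of-year of August 28, 2300: 240.
Day-of-year of September 21, 2310: 264.
2300 has 365 days, so 365 − 240 = 125 days remain in 2300.
Full years 2301–2309: 7 common + 2 leap = 7×365 + 2×366 = 3287 days.
Total: 125 + 3287 + 264 = 3676 days.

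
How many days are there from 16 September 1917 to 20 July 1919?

672

September 1917: 30 − 16 = 14 days remain.
Then 21 full months totalling 638 days.
July 1–20, 1919: 20 days.
Total: 14 + 638 + 20 = 672 days.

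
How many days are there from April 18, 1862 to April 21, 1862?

3

Within April 1862: 21 − 18 = 3 days.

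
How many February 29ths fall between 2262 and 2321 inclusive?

14

Years divisible by 4: 2264, 2268, …, 2320 — 15 in all.
Of these, 2300 is divisible by 100 but not 400, so not leap.
Leap years: 15 − 1 = 14.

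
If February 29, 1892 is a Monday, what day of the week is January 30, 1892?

Count forward from the earlier date (January 30, 1892) to the later (February 29, 1892):
January 1892: 31 − 30 = 1 day remains.
February 1–29, 1892: 29 days (1892 is a leap year).
Total: 1 + 29 = 30 days.
30 mod 7 = 2, so 2 days before Monday is Saturday.

Saturday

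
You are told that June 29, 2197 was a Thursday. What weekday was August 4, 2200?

June 29, 2197 → June 29, 2198: 365 days.
June 29, 2198 → June 29, 2199: 365 days.
June 29, 2199 → June 29, 2200: 365 days (2200 is not a leap year (divisible by 100 but not 400)).
June 2200: 30 − 29 = 1 day remains.
Then July (31): 31 days.
August 1–4, 2200: 4 days.
Residual: 36 days.
Total: 1131 days.
1131 mod 7 = 4, so 4 days after Thursday is Monday.

Monday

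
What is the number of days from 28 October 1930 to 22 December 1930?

55

October 1930: 31 − 28 = 3 days remain.
Then November (30): 30 days.
December 1–22, 1930: 22 days.
Total: 3 + 30 + 22 = 55 days.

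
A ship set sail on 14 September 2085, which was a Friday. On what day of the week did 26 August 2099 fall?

Wednesday

From September 14, 2085 to September 14, 2098: 13 years, of which 3 contain a Feb 29 — 10×365 + 3×366 = 4748 days.
September 2098: 30 − 14 = 16 days remain.
Then 10 full months totalling 304 days.
August 1–26, 2099: 26 days.
Residual: 346 days.
Total: 5094 days.
5094 mod 7 = 5, so 5 days after Friday is Wednesday.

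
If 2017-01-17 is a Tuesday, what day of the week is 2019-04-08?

January 17, 2017 → January 17, 2018: 365 days.
January 17, 2018 → January 17, 2019: 365 days.
January 2019: 31 − 17 = 14 days remain.
Then February 2019 (28), March (31): 28 + 31 = 59 days.
April 1–8, 2019: 8 days.
Residual: 81 days.
Total: 811 days.
811 mod 7 = 6, so 6 days after Tuesday is Monday.

Monday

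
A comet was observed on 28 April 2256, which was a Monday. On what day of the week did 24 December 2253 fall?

Count forward from the earlier date (December 24, 2253) to the later (April 28, 2256):
Day-of-year of December 24, 2253: 358.
Day-of-year of April 28, 2256: 119.
2253 has 365 days, so 365 − 358 = 7 days remain in 2253.
Full years: 2254: 365; 2255: 365. Sum = 730.
Total: 7 + 730 + 119 = 856 days.
856 mod 7 = 2, so 2 days before Monday is Saturday.

Saturday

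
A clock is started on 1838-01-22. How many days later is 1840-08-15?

936

January 22, 1838 → January 22, 1839: 365 days.
January 22, 1839 → January 22, 1840: 365 days.
January 1840: 31 − 22 = 9 days remain.
Then February 1840 (29), March (31), April (30), May (31), June (30), July (31): 29 + 31 + 30 + 31 + 30 + 31 = 182 days.
August 1–15, 1840: 15 days.
Residual: 206 days.
Total: 936 days.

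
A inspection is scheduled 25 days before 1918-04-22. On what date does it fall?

1918-03-28

Count 25 days before April 22, 1918:
March 1918: 31 − 28 = 3 days remain.
April 1–22, 1918: 22 days.
Total: 3 + 22 = 25 days.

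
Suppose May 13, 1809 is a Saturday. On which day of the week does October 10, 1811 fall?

Thursday

May 13, 1809 → May 13, 1810: 365 days.
May 13, 1810 → May 13, 1811: 365 days.
May 1811: 31 − 13 = 18 days remain.
Then June (30), July (31), August (31), September (30): 30 + 31 + 31 + 30 = 122 days.
October 1–10, 1811: 10 days.
Residual: 150 days.
Total: 880 days.
880 mod 7 = 5, so 5 days after Saturday is Thursday.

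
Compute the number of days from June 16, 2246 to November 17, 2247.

June 2246: 30 − 16 = 14 days remain.
Then 16 full months totalling 488 days.
November 1–17, 2247: 17 days.
Total: 14 + 488 + 17 = 519 days.

519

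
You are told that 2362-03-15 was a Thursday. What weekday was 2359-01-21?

Count forward from the earlier date (January 21, 2359) to the later (March 15, 2362):
January 21, 2359 → January 21, 2360: 365 days.
January 21, 2360 → January 21, 2361: 366 days (2360 is a leap year).
January 21, 2361 → January 21, 2362: 365 days.
January 2362: 31 − 21 = 10 days remain.
Then February 2362 (28): 28 days.
March 1–15, 2362: 15 days.
Residual: 53 days.
Total: 1149 days.
1149 mod 7 = 1, so 1 day before Thursday is Wednesday.

Wednesday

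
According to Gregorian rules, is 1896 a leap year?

Yes

1896 is a leap year.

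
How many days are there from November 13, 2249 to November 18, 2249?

5

Within November 2249: 18 − 13 = 5 days.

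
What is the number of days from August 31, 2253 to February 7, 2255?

August 31, 2253 → August 31, 2254: 365 days.
August 2254: 31 − 31 = 0 days remain.
Then September (30), October (31), November (30), December (31), January (31): 30 + 31 + 30 + 31 + 31 = 153 days.
February 1–7, 2255: 7 days (2255 is not a leap year).
Residual: 160 days.
Total: 525 days.

525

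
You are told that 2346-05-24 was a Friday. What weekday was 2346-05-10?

Friday

Count forward from the earlier date (May 10, 2346) to the later (May 24, 2346):
Within May 2346: 24 − 10 = 14 days.
14 is a multiple of 7, so 2346-05-10 falls on the same weekday: Friday.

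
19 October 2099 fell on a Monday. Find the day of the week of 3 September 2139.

Thursday

From October 19, 2099 to October 19, 2138: 39 years, of which 9 contain a Feb 29 — 30×365 + 9×366 = 14244 days.
(2100 is not a leap year (divisible by 100 but not 400).)
October 2138: 31 − 19 = 12 days remain.
Then 10 full months totalling 304 days.
September 1–3, 2139: 3 days.
Residual: 319 days.
Total: 14563 days.
14563 mod 7 = 3, so 3 days after Monday is Thursday.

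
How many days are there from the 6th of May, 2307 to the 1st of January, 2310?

Day-of-year of May 6, 2307: 126.
Day-of-year of January 1, 2310: 1.
2307 has 365 days, so 365 − 126 = 239 days remain in 2307.
Full years: 2308: 366; 2309: 365. Sum = 731.
Total: 239 + 731 + 1 = 971 days.

971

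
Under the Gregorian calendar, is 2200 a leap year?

2200 is not a leap year (divisible by 100 but not 400).

No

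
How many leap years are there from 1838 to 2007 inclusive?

Years divisible by 4: 1840, 1844, …, 2004 — 42 in all.
Of these, 1900 is divisible by 100 but not 400, so not leap.
2000 is divisible by 400, so still leap.
Leap years: 42 − 1 = 41.

41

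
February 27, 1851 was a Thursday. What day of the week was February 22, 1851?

Count forward from the earlier date (February 22, 1851) to the later (February 27, 1851):
Within February 1851: 27 − 22 = 5 days.
5 mod 7 = 5, so 5 days before Thursday is Saturday.

Saturday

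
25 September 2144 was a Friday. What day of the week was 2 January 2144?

Count forward from the earlier date (January 2, 2144) to the later (September 25, 2144):
January 2144: 31 − 2 = 29 days remain.
Then February 2144 (29), March (31), April (30), May (31), June (30), July (31), August (31): 29 + 31 + 30 + 31 + 30 + 31 + 31 = 213 days.
September 1–25, 2144: 25 days.
Total: 29 + 213 + 25 = 267 days.
267 mod 7 = 1, so 1 day before Friday is Thursday.

Thursday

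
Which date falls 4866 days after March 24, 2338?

July 20, 2351

Count 4866 days after March 24, 2338:
From March 24, 2338 to March 24, 2351: 13 years, of which 3 contain a Feb 29 — 10×365 + 3×366 = 4748 days.
March 2351: 31 − 24 = 7 days remain.
Then April (30), May (31), June (30): 30 + 31 + 30 = 91 days.
July 1–20, 2351: 20 days.
Residual: 118 days.
Total: 4866 days.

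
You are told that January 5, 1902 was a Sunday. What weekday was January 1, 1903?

Day-of-year of January 5, 1902: 5.
Day-of-year of January 1, 1903: 1.
1902 has 365 days, so 365 − 5 = 360 days remain in 1902.
Total: 360 + 1 = 361 days.
361 mod 7 = 4, so 4 days after Sunday is Thursday.

Thursday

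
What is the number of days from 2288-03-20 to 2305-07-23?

From March 20, 2288 to March 20, 2305: 17 years, of which 3 contain a Feb 29 — 14×365 + 3×366 = 6208 days.
(2300 is not a leap year (divisible by 100 but not 400).)
March 2305: 31 − 20 = 11 days remain.
Then April (30), May (31), June (30): 30 + 31 + 30 = 91 days.
July 1–23, 2305: 23 days.
Residual: 125 days.
Total: 6333 days.

6333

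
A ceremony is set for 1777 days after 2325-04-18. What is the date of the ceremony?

2330-02-28

Count 1777 days after April 18, 2325:
April 18, 2325 → April 18, 2326: 365 days.
April 18, 2326 → April 18, 2327: 365 days.
April 18, 2327 → April 18, 2328: 366 days (2328 is a leap year).
April 18, 2328 → April 18, 2329: 365 days.
April 2329: 30 − 18 = 12 days remain.
Then 9 full months totalling 276 days.
February 1–28, 2330: 28 days (2330 is not a leap year).
Residual: 316 days.
Total: 1777 days.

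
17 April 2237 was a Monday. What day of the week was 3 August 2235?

Monday

Count forward from the earlier date (August 3, 2235) to the later (April 17, 2237):
August 3, 2235 → August 3, 2236: 366 days (2236 is a leap year).
August 2236: 31 − 3 = 28 days remain.
Then September (30), October (31), November (30), December (31), January (31), February 2237 (28), March (31): 30 + 31 + 30 + 31 + 31 + 28 + 31 = 212 days.
April 1–17, 2237: 17 days.
Residual: 257 days.
Total: 623 days.
623 is a multiple of 7, so 3 August 2235 falls on the same weekday: Monday.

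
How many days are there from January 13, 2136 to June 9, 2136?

January 2136: 31 − 13 = 18 days remain.
Then February 2136 (29), March (31), April (30), May (31): 29 + 31 + 30 + 31 = 121 days.
June 1–9, 2136: 9 days.
Total: 18 + 121 + 9 = 148 days.

148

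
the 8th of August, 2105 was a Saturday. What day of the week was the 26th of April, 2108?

Thursday

August 8, 2105 → August 8, 2106: 365 days.
August 8, 2106 → August 8, 2107: 365 days.
August 2107: 31 − 8 = 23 days remain.
Then September (30), October (31), November (30), December (31), January (31), February 2108 (29), March (31): 30 + 31 + 30 + 31 + 31 + 29 + 31 = 213 days.
April 1–26, 2108: 26 days.
Residual: 262 days.
Total: 992 days.
992 mod 7 = 5, so 5 days after Saturday is Thursday.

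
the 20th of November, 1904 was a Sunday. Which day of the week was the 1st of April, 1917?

From November 20, 1904 to November 20, 1916: 12 years, of which 3 contain a Feb 29 — 9×365 + 3×366 = 4383 days.
November 1916: 30 − 20 = 10 days remain.
Then December (31), January (31), February 1917 (28), March (31): 31 + 31 + 28 + 31 = 121 days.
April 1, 1917: 1 day.
Residual: 132 days.
Total: 4515 days.
4515 is a multiple of 7, so the 1st of April, 1917 falls on the same weekday: Sunday.

Sunday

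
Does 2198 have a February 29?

No

2198 is not a leap year.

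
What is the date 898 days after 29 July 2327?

12 January 2330

Count 898 days after July 29, 2327:
Day-of-year of July 29, 2327: 210.
Day-of-year of January 12, 2330: 12.
2327 has 365 days, so 365 − 210 = 155 days remain in 2327.
Full years: 2328: 366; 2329: 365. Sum = 731.
Total: 155 + 731 + 12 = 898 days.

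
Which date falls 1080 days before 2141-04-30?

2138-05-16

Count 1080 days before April 30, 2141:
Day-of-year of May 16, 2138: 136.
Day-of-year of April 30, 2141: 120.
2138 has 365 days, so 365 − 136 = 229 days remain in 2138.
Full years: 2139: 365; 2140: 366. Sum = 731.
Total: 229 + 731 + 120 = 1080 days.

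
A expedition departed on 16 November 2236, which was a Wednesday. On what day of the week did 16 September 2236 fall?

Friday

Count forward from the earlier date (September 16, 2236) to the later (November 16, 2236):
September 2236: 30 − 16 = 14 days remain.
Then October (31): 31 days.
November 1–16, 2236: 16 days.
Total: 14 + 31 + 16 = 61 days.
61 mod 7 = 5, so 5 days before Wednesday is Friday.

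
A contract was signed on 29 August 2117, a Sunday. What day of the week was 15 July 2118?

August 2117: 31 − 29 = 2 days remain.
Then 10 full months totalling 303 days.
July 1–15, 2118: 15 days.
Total: 2 + 303 + 15 = 320 days.
320 mod 7 = 5, so 5 days after Sunday is Friday.

Friday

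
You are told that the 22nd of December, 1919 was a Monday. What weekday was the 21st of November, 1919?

Friday

Count forward from the earlier date (November 21, 1919) to the later (December 22, 1919):
November 1919: 30 − 21 = 9 days remain.
December 1–22, 1919: 22 days.
Total: 9 + 22 = 31 days.
31 mod 7 = 3, so 3 days before Monday is Friday.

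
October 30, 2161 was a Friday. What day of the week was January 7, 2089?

Friday

Count forward from the earlier date (January 7, 2089) to the later (October 30, 2161):
From January 7, 2089 to January 7, 2161: 72 years, of which 17 contain a Feb 29 — 55×365 + 17×366 = 26297 days.
(2100 is not a leap year (divisible by 100 but not 400).)
January 2161: 31 − 7 = 24 days remain.
Then February 2161 (28), March (31), April (30), May (31), June (30), July (31), August (31), September (30): 28 + 31 + 30 + 31 + 30 + 31 + 31 + 30 = 242 days.
October 1–30, 2161: 30 days.
Residual: 296 days.
Total: 26593 days.
26593 is a multiple of 7, so January 7, 2089 falls on the same weekday: Friday.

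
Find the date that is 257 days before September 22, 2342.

January 8, 2342

Count 257 days before September 22, 2342:
January 2342: 31 − 8 = 23 days remain.
Then February 2342 (28), March (31), April (30), May (31), June (30), July (31), August (31): 28 + 31 + 30 + 31 + 30 + 31 + 31 = 212 days.
September 1–22, 2342: 22 days.
Total: 23 + 212 + 22 = 257 days.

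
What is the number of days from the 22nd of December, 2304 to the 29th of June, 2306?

December 2304: 31 − 22 = 9 days remain.
Then 17 full months totalling 516 days.
June 1–29, 2306: 29 days.
Total: 9 + 516 + 29 = 554 days.

554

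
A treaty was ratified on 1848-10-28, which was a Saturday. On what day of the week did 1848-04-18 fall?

Count forward from the earlier date (April 18, 1848) to the later (October 28, 1848):
April 1848: 30 − 18 = 12 days remain.
Then May (31), June (30), July (31), August (31), September (30): 31 + 30 + 31 + 31 + 30 = 153 days.
October 1–28, 1848: 28 days.
Total: 12 + 153 + 28 = 193 days.
193 mod 7 = 4, so 4 days before Saturday is Tuesday.

Tuesday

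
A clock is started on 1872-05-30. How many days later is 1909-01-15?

Day-of-year of May 30, 1872: 151.
Day-of-year of January 15, 1909: 15.
1872 has 366 days, so 366 − 151 = 215 days remain in 1872.
Full years 1873–1908: 28 common + 8 leap = 28×365 + 8×366 = 13148 days.
Total: 215 + 13148 + 15 = 13378 days.

13378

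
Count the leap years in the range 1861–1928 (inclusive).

16

Years divisible by 4: 1864, 1868, …, 1928 — 17 in all.
Of these, 1900 is divisible by 100 but not 400, so not leap.
Leap years: 17 − 1 = 16.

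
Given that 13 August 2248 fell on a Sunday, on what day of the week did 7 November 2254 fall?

Tuesday

Day-of-year of August 13, 2248: 226.
Day-of-year of November 7, 2254: 311.
2248 has 366 days, so 366 − 226 = 140 days remain in 2248.
Full years: 2249: 365; 2250: 365; 2251: 365; 2252: 366; 2253: 365. Sum = 1826.
Total: 140 + 1826 + 311 = 2277 days.
2277 mod 7 = 2, so 2 days after Sunday is Tuesday.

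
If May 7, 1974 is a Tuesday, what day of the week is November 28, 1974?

May 1974: 31 − 7 = 24 days remain.
Then June (30), July (31), August (31), September (30), October (31): 30 + 31 + 31 + 30 + 31 = 153 days.
November 1–28, 1974: 28 days.
Total: 24 + 153 + 28 = 205 days.
205 mod 7 = 2, so 2 days after Tuesday is Thursday.

Thursday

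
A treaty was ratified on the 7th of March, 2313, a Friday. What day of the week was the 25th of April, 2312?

Thursday

Count forward from the earlier date (April 25, 2312) to the later (March 7, 2313):
April 2312: 30 − 25 = 5 days remain.
Then 10 full months totalling 304 days.
March 1–7, 2313: 7 days.
Total: 5 + 304 + 7 = 316 days.
316 mod 7 = 1, so 1 day before Friday is Thursday.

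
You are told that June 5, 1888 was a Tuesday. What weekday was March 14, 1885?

Saturday

Count forward from the earlier date (March 14, 1885) to the later (June 5, 1888):
Day-of-year of March 14, 1885: 73.
Day-of-year of June 5, 1888: 157.
1885 has 365 days, so 365 − 73 = 292 days remain in 1885.
Full years: 1886: 365; 1887: 365. Sum = 730.
Total: 292 + 730 + 157 = 1179 days.
1179 mod 7 = 3, so 3 days before Tuesday is Saturday.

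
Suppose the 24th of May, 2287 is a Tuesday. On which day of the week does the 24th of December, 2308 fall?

From May 24, 2287 to May 24, 2308: 21 years, of which 5 contain a Feb 29 — 16×365 + 5×366 = 7670 days.
(2300 is not a leap year (divisible by 100 but not 400).)
May 2308: 31 − 24 = 7 days remain.
Then June (30), July (31), August (31), September (30), October (31), November (30): 30 + 31 + 31 + 30 + 31 + 30 = 183 days.
December 1–24, 2308: 24 days.
Residual: 214 days.
Total: 7884 days.
7884 mod 7 = 2, so 2 days after Tuesday is Thursday.

Thursday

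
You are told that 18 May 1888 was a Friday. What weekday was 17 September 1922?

Sunday

From May 18, 1888 to May 18, 1922: 34 years, of which 7 contain a Feb 29 — 27×365 + 7×366 = 12417 days.
(1900 is not a leap year (divisible by 100 but not 400).)
May 1922: 31 − 18 = 13 days remain.
Then June (30), July (31), August (31): 30 + 31 + 31 = 92 days.
September 1–17, 1922: 17 days.
Residual: 122 days.
Total: 12539 days.
12539 mod 7 = 2, so 2 days after Friday is Sunday.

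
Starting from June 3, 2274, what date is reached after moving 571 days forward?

December 26, 2275

Count 571 days after June 3, 2274:
Day-of-year of June 3, 2274: 154.
Day-of-year of December 26, 2275: 360.
2274 has 365 days, so 365 − 154 = 211 days remain in 2274.
Total: 211 + 360 = 571 days.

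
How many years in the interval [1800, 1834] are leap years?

Years divisible by 4 in [1800, 1834]: 1800, 1804, 1808, 1812, 1816, 1820, 1824, 1828, 1832.
Of these, 1800 is divisible by 100 but not 400, so not leap.
Leap years: 9 − 1 = 8.

8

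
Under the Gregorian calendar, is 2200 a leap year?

2200 is not a leap year (divisible by 100 but not 400).

No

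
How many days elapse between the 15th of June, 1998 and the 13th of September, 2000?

Day-of-year of June 15, 1998: 166.
Day-of-year of September 13, 2000: 257.
1998 has 365 days, so 365 − 166 = 199 days remain in 1998.
Full years: 1999: 365. Sum = 365.
Total: 199 + 365 + 257 = 821 days.

821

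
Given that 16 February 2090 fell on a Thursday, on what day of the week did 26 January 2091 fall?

Friday

February 2090: 28 − 16 = 12 days remain (2090 is not a leap year, so February has 28 days).
Then 10 full months totalling 306 days.
January 1–26, 2091: 26 days.
Total: 12 + 306 + 26 = 344 days.
344 mod 7 = 1, so 1 day after Thursday is Friday.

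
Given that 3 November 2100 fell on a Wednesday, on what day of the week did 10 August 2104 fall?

Sunday

November 3, 2100 → November 3, 2101: 365 days.
November 3, 2101 → November 3, 2102: 365 days.
November 3, 2102 → November 3, 2103: 365 days.
November 2103: 30 − 3 = 27 days remain.
Then December (31), January (31), February 2104 (29), March (31), April (30), May (31), June (30), July (31): 31 + 31 + 29 + 31 + 30 + 31 + 30 + 31 = 244 days.
August 1–10, 2104: 10 days.
Residual: 281 days.
Total: 1376 days.
1376 mod 7 = 4, so 4 days after Wednesday is Sunday.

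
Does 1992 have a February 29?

1992 is a leap year.

Yes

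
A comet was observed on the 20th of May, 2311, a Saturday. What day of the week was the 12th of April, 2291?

Count forward from the earlier date (April 12, 2291) to the later (May 20, 2311):
From April 12, 2291 to April 12, 2311: 20 years, of which 4 contain a Feb 29 — 16×365 + 4×366 = 7304 days.
(2300 is not a leap year (divisible by 100 but not 400).)
April 2311: 30 − 12 = 18 days remain.
May 1–20, 2311: 20 days.
Residual: 38 days.
Total: 7342 days.
7342 mod 7 = 6, so 6 days before Saturday is Sunday.

Sunday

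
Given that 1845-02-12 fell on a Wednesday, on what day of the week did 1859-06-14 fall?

Tuesday

Day-of-year of February 12, 1845: 43.
Day-of-year of June 14, 1859: 165.
1845 has 365 days, so 365 − 43 = 322 days remain in 1845.
Full years 1846–1858: 10 common + 3 leap = 10×365 + 3×366 = 4748 days.
Total: 322 + 4748 + 165 = 5235 days.
5235 mod 7 = 6, so 6 days after Wednesday is Tuesday.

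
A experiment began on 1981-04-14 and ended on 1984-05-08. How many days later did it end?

1120

April 14, 1981 → April 14, 1982: 365 days.
April 14, 1982 → April 14, 1983: 365 days.
April 14, 1983 → April 14, 1984: 366 days (1984 is a leap year).
April 1984: 30 − 14 = 16 days remain.
May 1–8, 1984: 8 days.
Residual: 24 days.
Total: 1120 days.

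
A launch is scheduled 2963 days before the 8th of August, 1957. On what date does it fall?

the 28th of June, 1949

Count 2963 days before August 8, 1957:
Day-of-year of June 28, 1949: 179.
Day-of-year of August 8, 1957: 220.
1949 has 365 days, so 365 − 179 = 186 days remain in 1949.
Full years 1950–1956: 5 common + 2 leap = 5×365 + 2×366 = 2557 days.
Total: 186 + 2557 + 220 = 2963 days.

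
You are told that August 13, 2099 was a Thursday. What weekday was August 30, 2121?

Saturday

From August 13, 2099 to August 13, 2121: 22 years, of which 5 contain a Feb 29 — 17×365 + 5×366 = 8035 days.
(2100 is not a leap year (divisible by 100 but not 400).)
Within August 2121: 30 − 13 = 17 days.
Total: 8052 days.
8052 mod 7 = 2, so 2 days after Thursday is Saturday.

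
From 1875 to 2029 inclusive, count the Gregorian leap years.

Years divisible by 4: 1876, 1880, …, 2028 — 39 in all.
Of these, 1900 is divisible by 100 but not 400, so not leap.
2000 is divisible by 400, so still leap.
Leap years: 39 − 1 = 38.

38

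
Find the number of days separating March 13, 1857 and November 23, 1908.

Day-of-year of March 13, 1857: 72.
Day-of-year of November 23, 1908: 328.
1857 has 365 days, so 365 − 72 = 293 days remain in 1857.
Full years 1858–1907: 39 common + 11 leap = 39×365 + 11×366 = 18261 days.
Total: 293 + 18261 + 328 = 18882 days.

18882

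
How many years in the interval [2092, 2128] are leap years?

9

Years divisible by 4 in [2092, 2128]: 2092, 2096, 2100, 2104, 2108, 2112, 2116, 2120, 2124, 2128.
Of these, 2100 is divisible by 100 but not 400, so not leap.
Leap years: 10 − 1 = 9.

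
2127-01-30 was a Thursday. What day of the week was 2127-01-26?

Count forward from the earlier date (January 26, 2127) to the later (January 30, 2127):
Within January 2127: 30 − 26 = 4 days.
4 mod 7 = 4, so 4 days before Thursday is Sunday.

Sunday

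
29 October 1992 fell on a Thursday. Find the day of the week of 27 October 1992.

Count forward from the earlier date (October 27, 1992) to the later (October 29, 1992):
Within October 1992: 29 − 27 = 2 days.
2 mod 7 = 2, so 2 days before Thursday is Tuesday.

Tuesday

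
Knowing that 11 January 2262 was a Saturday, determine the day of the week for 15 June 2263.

Monday

Day-of-year of January 11, 2262: 11.
Day-of-year of June 15, 2263: 166.
2262 has 365 days, so 365 − 11 = 354 days remain in 2262.
Total: 354 + 166 = 520 days.
520 mod 7 = 2, so 2 days after Saturday is Monday.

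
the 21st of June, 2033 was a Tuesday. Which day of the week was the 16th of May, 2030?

Thursday

Count forward from the earlier date (May 16, 2030) to the later (June 21, 2033):
May 16, 2030 → May 16, 2031: 365 days.
May 16, 2031 → May 16, 2032: 366 days (2032 is a leap year).
May 16, 2032 → May 16, 2033: 365 days.
May 2033: 31 − 16 = 15 days remain.
June 1–21, 2033: 21 days.
Residual: 36 days.
Total: 1132 days.
1132 mod 7 = 5, so 5 days before Tuesday is Thursday.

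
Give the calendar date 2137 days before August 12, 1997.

October 6, 1991

Count 2137 days before August 12, 1997:
Day-of-year of October 6, 1991: 279.
Day-of-year of August 12, 1997: 224.
1991 has 365 days, so 365 − 279 = 86 days remain in 1991.
Full years: 1992: 366; 1993: 365; 1994: 365; 1995: 365; 1996: 366. Sum = 1827.
Total: 86 + 1827 + 224 = 2137 days.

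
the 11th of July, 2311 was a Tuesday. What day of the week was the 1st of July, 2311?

Count forward from the earlier date (July 1, 2311) to the later (July 11, 2311):
Within July 2311: 11 − 1 = 10 days.
10 mod 7 = 3, so 3 days before Tuesday is Saturday.

Saturday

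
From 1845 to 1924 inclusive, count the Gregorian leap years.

Years divisible by 4: 1848, 1852, …, 1924 — 20 in all.
Of these, 1900 is divisible by 100 but not 400, so not leap.
Leap years: 20 − 1 = 19.

19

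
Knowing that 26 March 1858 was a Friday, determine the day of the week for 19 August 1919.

Tuesday

From March 26, 1858 to March 26, 1919: 61 years, of which 14 contain a Feb 29 — 47×365 + 14×366 = 22279 days.
(1900 is not a leap year (divisible by 100 but not 400).)
March 1919: 31 − 26 = 5 days remain.
Then April (30), May (31), June (30), July (31): 30 + 31 + 30 + 31 = 122 days.
August 1–19, 1919: 19 days.
Residual: 146 days.
Total: 22425 days.
22425 mod 7 = 4, so 4 days after Friday is Tuesday.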